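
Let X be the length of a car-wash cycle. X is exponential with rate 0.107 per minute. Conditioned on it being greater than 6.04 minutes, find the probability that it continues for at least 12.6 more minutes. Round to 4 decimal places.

0.2597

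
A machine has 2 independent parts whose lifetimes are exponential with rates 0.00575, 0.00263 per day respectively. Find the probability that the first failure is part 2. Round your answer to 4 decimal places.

0.3138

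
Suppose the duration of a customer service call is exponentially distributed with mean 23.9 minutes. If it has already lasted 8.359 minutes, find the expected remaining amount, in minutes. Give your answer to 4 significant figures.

The rate is λ = 1/23.9 = 0.041841 per minute.
By memorylessness, the remaining amount past any threshold is again Exp(λ) with mean 1/λ = 23.9 minutes.

23.90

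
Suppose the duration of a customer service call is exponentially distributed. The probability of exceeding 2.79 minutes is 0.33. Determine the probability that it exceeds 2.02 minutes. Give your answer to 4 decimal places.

e^(−λ·2.79) = 0.33 ⇒ λ = −ln(0.33)/2.79 = 0.39737.
P(X > 2.02) = e^(−0.39737·2.02) = e^(−0.80269) ≈ 0.4481.

0.4481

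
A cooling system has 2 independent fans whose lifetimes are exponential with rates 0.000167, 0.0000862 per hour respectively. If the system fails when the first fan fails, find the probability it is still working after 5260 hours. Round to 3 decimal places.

0.264

The time to first failure is exponential with rate Σλ = 0.000167 + 0.0000862 = 0.0002532.
P(min > 5260) = e^(−0.0002532·5260) = e^(−1.3318) ≈ 0.264.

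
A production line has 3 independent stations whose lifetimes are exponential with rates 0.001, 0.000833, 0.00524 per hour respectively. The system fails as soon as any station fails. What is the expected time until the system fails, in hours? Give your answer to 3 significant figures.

The time to first failure is exponential with rate Σλ = 0.001 + 0.000833 + 0.00524 = 0.007073.
E[min] = 1/Σλ = 1/0.007073 = 141.383 hours.

141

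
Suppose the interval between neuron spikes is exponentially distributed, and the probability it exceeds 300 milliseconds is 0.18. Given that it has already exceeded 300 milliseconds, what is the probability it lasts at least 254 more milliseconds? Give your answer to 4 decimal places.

From e^(−λ·300) = 0.18, λ = −ln(0.18)/300 = 0.00571599.
Memoryless: P(X > 300+254 | X > 300) = P(X > 254) = e^(−0.00571599·254) ≈ 0.2341.

0.2341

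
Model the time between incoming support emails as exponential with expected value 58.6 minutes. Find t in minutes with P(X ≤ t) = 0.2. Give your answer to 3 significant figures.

13.1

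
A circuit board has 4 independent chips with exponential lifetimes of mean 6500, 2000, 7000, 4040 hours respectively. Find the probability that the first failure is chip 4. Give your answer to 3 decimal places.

0.237

Rates: λ_i = 1/mean_i → 0.000153846, 0.0005, 0.000142857, 0.000247525; Σλ = 0.00104423.
P(chip 4 first) = λ_4/Σλ = 0.000247525/0.00104423 ≈ 0.237.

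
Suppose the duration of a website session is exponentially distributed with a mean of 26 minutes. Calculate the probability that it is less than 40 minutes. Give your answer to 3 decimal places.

0.785

The rate is λ = 1/26 = 0.0384615 per minute.
P(X ≤ 40) = 1 − e^(−λ·40) = 1 − e^(−1.5385) ≈ 0.785.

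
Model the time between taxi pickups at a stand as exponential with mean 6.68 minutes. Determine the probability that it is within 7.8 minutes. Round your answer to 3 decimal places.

The rate is λ = 1/6.68 = 0.149701 per minute.
P(X ≤ 7.8) = 1 − e^(−λ·7.8) = 1 − e^(−1.1677) ≈ 0.689.

0.689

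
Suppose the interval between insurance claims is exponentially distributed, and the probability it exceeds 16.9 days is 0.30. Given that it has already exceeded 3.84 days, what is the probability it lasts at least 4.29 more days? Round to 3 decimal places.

0.737

From e^(−λ·16.9) = 0.30, λ = −ln(0.30)/16.9 = 0.071241.
Memoryless: P(X > 3.84+4.29 | X > 3.84) = P(X > 4.29) = e^(−0.071241·4.29) ≈ 0.737.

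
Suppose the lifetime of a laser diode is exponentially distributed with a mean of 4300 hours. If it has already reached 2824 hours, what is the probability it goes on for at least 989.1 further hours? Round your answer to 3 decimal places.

0.795

The rate is λ = 1/4300 = 0.000232558 per hour.
The exponential is memoryless, so the remaining time is again Exp(λ): the condition X > 2824 is irrelevant.
P(X > 989.1) = e^(−0.23002) ≈ 0.795.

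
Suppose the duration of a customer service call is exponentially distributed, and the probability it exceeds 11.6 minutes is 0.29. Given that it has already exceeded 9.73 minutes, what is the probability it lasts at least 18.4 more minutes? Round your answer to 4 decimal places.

From e^(−λ·11.6) = 0.29, λ = −ln(0.29)/11.6 = 0.106713.
Memoryless: P(X > 9.73+18.4 | X > 9.73) = P(X > 18.4) = e^(−0.106713·18.4) ≈ 0.1404.

0.1404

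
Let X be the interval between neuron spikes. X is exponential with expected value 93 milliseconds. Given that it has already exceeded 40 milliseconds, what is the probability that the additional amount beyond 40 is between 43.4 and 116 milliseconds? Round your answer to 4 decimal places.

0.3398

The rate is λ = 1/93 = 0.0107527 per millisecond.
Memoryless: the residual past 40 is again Exp(λ).
P(43.4 < residual < 116) = e^(−λ·43.4) − e^(−λ·116) = 0.62709 − 0.28728 ≈ 0.3398.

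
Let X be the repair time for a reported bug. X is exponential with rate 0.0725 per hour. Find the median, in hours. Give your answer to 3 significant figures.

Set 1 − e^(−λt) = 0.5, so t = −ln(0.5)/λ = 0.69315/0.0725 ≈ 9.56065 hours.

9.56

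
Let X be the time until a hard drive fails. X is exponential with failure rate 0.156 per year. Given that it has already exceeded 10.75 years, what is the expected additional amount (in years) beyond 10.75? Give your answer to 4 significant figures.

By memorylessness, the remaining amount past any threshold is again Exp(λ) with mean 1/λ = 6.41026 years.

6.410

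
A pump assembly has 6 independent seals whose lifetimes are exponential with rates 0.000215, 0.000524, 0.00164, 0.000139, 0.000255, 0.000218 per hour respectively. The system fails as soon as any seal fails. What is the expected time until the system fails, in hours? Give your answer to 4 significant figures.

334.3

The time to first failure is exponential with rate Σλ = 0.000215 + 0.000524 + 0.00164 + 0.000139 + 0.000255 + 0.000218 = 0.002991.
E[min] = 1/Σλ = 1/0.002991 = 334.336 hours.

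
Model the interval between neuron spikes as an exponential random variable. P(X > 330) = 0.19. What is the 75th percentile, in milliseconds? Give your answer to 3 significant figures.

275

e^(−λ·330) = 0.19 ⇒ λ = −ln(0.19)/330 = 0.00503252.
75th percentile: 1 − e^(−λt) = 0.75, t = −ln(0.25)/λ = 275.467 milliseconds.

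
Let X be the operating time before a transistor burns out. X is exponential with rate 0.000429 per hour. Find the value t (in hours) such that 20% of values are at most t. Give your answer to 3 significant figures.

520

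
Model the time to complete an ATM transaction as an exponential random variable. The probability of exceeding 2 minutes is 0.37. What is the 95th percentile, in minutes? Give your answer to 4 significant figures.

e^(−λ·2) = 0.37 ⇒ λ = −ln(0.37)/2 = 0.497126.
95th percentile: 1 − e^(−λt) = 0.95, t = −ln(0.05)/λ = 6.0261 minutes.

6.026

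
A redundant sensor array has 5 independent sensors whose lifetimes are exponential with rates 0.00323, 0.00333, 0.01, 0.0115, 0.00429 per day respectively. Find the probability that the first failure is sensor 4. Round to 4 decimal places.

The time to first failure is exponential with rate Σλ = 0.00323 + 0.00333 + 0.01 + 0.0115 + 0.00429 = 0.03235.
P(sensor 4 first) = λ_4/Σλ = 0.0115/0.03235 ≈ 0.3555.

0.3555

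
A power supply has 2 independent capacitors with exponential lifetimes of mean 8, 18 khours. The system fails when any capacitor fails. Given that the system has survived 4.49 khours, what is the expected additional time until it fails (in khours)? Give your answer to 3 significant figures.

5.54

First-failure rate Σλ = 1/8 + 1/18 = 0.180556.
By memorylessness the expected residual is 1/Σλ = 5.53846 khours, regardless of the 4.49 already elapsed.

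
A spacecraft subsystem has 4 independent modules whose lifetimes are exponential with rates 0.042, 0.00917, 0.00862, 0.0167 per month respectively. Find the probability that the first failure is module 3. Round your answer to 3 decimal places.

0.113

The time to first failure is exponential with rate Σλ = 0.042 + 0.00917 + 0.00862 + 0.0167 = 0.07649.
P(module 3 first) = λ_3/Σλ = 0.00862/0.07649 ≈ 0.113.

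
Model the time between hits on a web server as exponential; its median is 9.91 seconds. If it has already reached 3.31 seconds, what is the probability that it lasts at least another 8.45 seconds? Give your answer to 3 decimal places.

0.554

For an exponential, median = ln(2)/λ, so λ = ln 2 / 9.91 = 0.0699442 per second.
P(X > s+t | X > s) = e^(−λ(s+t))/e^(−λs) = e^(−λt), independent of s = 3.31.
P(X > 8.45) = e^(−0.59103) ≈ 0.554.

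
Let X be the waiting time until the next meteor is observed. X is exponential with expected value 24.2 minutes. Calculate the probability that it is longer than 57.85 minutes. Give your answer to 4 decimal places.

The rate is λ = 1/24.2 = 0.0413223 per minute.
P(X > 57.85) = e^(−λ·57.85) = e^(−2.3905) ≈ 0.0916.

0.0916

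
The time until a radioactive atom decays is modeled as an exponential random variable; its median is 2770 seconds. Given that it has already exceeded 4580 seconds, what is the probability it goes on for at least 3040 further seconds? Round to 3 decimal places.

0.467

For an exponential, median = ln(2)/λ, so λ = ln 2 / 2770 = 0.000250234 per second.
The exponential is memoryless, so the remaining time is again Exp(λ): the condition X > 4580 is irrelevant.
P(X > 3040) = e^(−0.76071) ≈ 0.467.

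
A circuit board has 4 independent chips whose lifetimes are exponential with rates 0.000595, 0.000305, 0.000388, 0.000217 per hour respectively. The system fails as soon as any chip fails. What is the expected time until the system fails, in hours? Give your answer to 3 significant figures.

The time to first failure is exponential with rate Σλ = 0.000595 + 0.000305 + 0.000388 + 0.000217 = 0.001505.
E[min] = 1/Σλ = 1/0.001505 = 664.452 hours.

664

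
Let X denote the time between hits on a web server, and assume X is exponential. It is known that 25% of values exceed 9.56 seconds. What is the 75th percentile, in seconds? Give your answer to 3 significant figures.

9.56

e^(−λ·9.56) = 0.25 ⇒ λ = −ln(0.25)/9.56 = 0.14501.
75th percentile: 1 − e^(−λt) = 0.75, t = −ln(0.25)/λ = 9.56 seconds.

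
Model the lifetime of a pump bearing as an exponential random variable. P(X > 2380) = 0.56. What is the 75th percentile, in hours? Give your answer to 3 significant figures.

5690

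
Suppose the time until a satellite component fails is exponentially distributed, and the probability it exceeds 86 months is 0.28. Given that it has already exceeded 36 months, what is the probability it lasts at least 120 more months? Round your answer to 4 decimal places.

From e^(−λ·86) = 0.28, λ = −ln(0.28)/86 = 0.0148019.
Memoryless: P(X > 36+120 | X > 36) = P(X > 120) = e^(−0.0148019·120) ≈ 0.1693.

0.1693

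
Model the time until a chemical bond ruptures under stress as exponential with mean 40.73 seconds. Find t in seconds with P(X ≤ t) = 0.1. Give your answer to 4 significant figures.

4.291

The rate is λ = 1/40.73 = 0.0245519 per second.
Set 1 − e^(−λt) = 0.1, so t = −ln(0.9)/λ = 0.10536/0.0245519 ≈ 4.29133 seconds.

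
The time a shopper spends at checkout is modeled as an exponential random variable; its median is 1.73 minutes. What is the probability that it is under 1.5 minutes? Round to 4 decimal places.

0.4517

For an exponential, median = ln(2)/λ, so λ = ln 2 / 1.73 = 0.400663 per minute.
P(X ≤ 1.5) = 1 − e^(−λ·1.5) = 1 − e^(−0.60099) ≈ 0.4517.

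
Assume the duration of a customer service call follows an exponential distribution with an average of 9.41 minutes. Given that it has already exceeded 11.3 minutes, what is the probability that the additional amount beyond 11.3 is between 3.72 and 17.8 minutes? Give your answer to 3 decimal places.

0.523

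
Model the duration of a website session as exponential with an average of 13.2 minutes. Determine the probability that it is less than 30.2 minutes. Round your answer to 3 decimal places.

0.899

The rate is λ = 1/13.2 = 0.0757576 per minute.
P(X ≤ 30.2) = 1 − e^(−λ·30.2) = 1 − e^(−2.2879) ≈ 0.899.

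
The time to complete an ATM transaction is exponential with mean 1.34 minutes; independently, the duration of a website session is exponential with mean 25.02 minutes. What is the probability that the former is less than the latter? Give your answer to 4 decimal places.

λ_1 = 1/1.34 = 0.746269, λ_2 = 1/25.02 = 0.039968.
For independent exponentials, P(the former < the latter) = λ_1/(λ_1+λ_2) = 0.746269/0.786237 ≈ 0.9492.

0.9492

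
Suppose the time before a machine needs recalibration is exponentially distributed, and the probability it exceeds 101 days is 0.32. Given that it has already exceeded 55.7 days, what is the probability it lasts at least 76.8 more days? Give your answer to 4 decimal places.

0.4205

From e^(−λ·101) = 0.32, λ = −ln(0.32)/101 = 0.0112815.
Memoryless: P(X > 55.7+76.8 | X > 55.7) = P(X > 76.8) = e^(−0.0112815·76.8) ≈ 0.4205.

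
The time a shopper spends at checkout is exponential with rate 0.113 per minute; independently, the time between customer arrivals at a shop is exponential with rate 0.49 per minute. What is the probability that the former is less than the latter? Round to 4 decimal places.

λ_1 = 0.113, λ_2 = 0.49.
For independent exponentials, P(the former < the latter) = λ_1/(λ_1+λ_2) = 0.113/0.603 ≈ 0.1874.

0.1874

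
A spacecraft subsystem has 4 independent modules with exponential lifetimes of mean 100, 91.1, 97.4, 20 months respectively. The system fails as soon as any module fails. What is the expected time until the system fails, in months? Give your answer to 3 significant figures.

The first failure time is exponential with rate Σλ_i = 1/100 + 1/91.1 + 1/97.4 + 1/20 = 0.0812439 per month.
E[min] = 1/Σλ = 1/0.0812439 = 12.3086 months.

12.3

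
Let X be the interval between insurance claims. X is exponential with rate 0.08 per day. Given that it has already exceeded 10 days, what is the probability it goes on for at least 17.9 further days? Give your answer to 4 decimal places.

By the memoryless property, P(X > 10+17.9 | X > 10) = P(X > 17.9).
P(X > 17.9) = e^(−1.432) ≈ 0.2388.

0.2388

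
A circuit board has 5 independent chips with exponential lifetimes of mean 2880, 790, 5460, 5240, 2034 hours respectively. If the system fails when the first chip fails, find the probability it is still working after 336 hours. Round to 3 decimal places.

The first failure time is exponential with rate Σλ_i = 1/2880 + 1/790 + 1/5460 + 1/5240 + 1/2034 = 0.00247868 per hour.
P(min > 336) = e^(−0.00247868·336) = e^(−0.83284) ≈ 0.435.

0.435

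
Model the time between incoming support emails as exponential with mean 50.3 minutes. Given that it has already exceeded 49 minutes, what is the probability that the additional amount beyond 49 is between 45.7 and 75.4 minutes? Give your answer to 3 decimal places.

The rate is λ = 1/50.3 = 0.0198807 per minute.
Memoryless: the residual past 49 is again Exp(λ).
P(45.7 < residual < 75.4) = e^(−λ·45.7) − e^(−λ·75.4) = 0.40311 − 0.22335 ≈ 0.180.

0.180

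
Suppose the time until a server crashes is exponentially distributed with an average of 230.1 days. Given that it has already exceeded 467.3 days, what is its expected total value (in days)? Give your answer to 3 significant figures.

697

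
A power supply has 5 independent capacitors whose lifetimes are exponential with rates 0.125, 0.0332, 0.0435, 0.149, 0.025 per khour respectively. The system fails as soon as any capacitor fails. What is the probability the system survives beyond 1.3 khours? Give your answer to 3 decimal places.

0.614

The time to first failure is exponential with rate Σλ = 0.125 + 0.0332 + 0.0435 + 0.149 + 0.025 = 0.3757.
P(min > 1.3) = e^(−0.3757·1.3) = e^(−0.48841) ≈ 0.614.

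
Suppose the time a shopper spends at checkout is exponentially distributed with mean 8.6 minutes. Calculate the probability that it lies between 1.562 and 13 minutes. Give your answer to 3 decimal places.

0.613

The rate is λ = 1/8.6 = 0.116279 per minute.
P(1.562 < X < 13) = e^(−λ·1.562) − e^(−λ·13) = 0.83391 − 0.22055 ≈ 0.613.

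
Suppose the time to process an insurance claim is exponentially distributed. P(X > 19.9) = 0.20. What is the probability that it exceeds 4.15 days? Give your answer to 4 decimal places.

0.7149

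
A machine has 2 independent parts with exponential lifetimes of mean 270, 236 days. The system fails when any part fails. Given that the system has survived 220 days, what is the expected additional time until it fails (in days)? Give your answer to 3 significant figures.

126

First-failure rate Σλ = 1/270 + 1/236 = 0.00794099.
By memorylessness the expected residual is 1/Σλ = 125.929 days, regardless of the 220 already elapsed.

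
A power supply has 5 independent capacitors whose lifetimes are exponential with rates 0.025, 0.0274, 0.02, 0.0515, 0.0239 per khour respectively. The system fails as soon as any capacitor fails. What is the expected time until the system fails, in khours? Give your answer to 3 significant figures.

6.77

The time to first failure is exponential with rate Σλ = 0.025 + 0.0274 + 0.02 + 0.0515 + 0.0239 = 0.1478.
E[min] = 1/Σλ = 1/0.1478 = 6.7659 khours.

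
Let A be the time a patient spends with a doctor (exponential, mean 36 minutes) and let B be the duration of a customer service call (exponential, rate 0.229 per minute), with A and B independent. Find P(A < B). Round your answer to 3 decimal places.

λ_1 = 1/36 = 0.0277778, λ_2 = 0.229.
For independent exponentials, P(A < B) = λ_1/(λ_1+λ_2) = 0.0277778/0.256778 ≈ 0.108.

0.108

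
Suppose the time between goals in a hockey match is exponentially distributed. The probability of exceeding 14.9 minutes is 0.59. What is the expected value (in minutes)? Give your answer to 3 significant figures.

28.2

e^(−λ·14.9) = 0.59 ⇒ λ = −ln(0.59)/14.9 = 0.0354116.
Mean = 1/λ = 28.2393 minutes.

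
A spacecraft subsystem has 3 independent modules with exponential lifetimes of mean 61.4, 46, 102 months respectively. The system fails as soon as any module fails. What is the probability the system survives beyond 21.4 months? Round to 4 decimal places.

The first failure time is exponential with rate Σλ_i = 1/61.4 + 1/46 + 1/102 = 0.0478297 per month.
P(min > 21.4) = e^(−0.0478297·21.4) = e^(−1.0236) ≈ 0.3593.

0.3593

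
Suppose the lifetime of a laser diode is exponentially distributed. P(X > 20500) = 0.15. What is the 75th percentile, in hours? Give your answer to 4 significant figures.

e^(−λ·20500) = 0.15 ⇒ λ = −ln(0.15)/20500 = 0.0000925424.
75th percentile: 1 − e^(−λt) = 0.75, t = −ln(0.25)/λ = 14980.1 hours.

14980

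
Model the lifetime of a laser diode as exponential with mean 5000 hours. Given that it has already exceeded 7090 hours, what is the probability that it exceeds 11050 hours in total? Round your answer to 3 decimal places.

0.453

The rate is λ = 1/5000 = 0.0002 per hour.
By the memoryless property, P(X > 7090+3960 | X > 7090) = P(X > 3960).
P(X > 3960) = e^(−0.792) ≈ 0.453.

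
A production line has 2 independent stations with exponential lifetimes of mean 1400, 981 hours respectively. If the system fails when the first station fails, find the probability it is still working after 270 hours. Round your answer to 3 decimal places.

0.626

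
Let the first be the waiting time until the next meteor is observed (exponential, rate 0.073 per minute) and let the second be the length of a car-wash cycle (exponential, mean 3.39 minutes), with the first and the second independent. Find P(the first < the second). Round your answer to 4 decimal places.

0.1984

λ_1 = 0.073, λ_2 = 1/3.39 = 0.294985.
For independent exponentials, P(the first < the second) = λ_1/(λ_1+λ_2) = 0.073/0.367985 ≈ 0.1984.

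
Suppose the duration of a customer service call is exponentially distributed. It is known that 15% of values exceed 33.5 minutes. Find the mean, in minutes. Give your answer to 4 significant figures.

17.66

e^(−λ·33.5) = 0.15 ⇒ λ = −ln(0.15)/33.5 = 0.0566304.
Mean = 1/λ = 17.6583 minutes.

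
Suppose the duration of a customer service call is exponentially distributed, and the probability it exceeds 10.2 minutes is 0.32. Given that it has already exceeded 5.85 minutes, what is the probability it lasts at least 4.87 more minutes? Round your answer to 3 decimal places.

0.580

From e^(−λ·10.2) = 0.32, λ = −ln(0.32)/10.2 = 0.111709.
Memoryless: P(X > 5.85+4.87 | X > 5.85) = P(X > 4.87) = e^(−0.111709·4.87) ≈ 0.580.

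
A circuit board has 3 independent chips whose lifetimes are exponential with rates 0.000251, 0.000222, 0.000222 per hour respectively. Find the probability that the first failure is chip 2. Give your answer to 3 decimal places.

The time to first failure is exponential with rate Σλ = 0.000251 + 0.000222 + 0.000222 = 0.000695.
P(chip 2 first) = λ_2/Σλ = 0.000222/0.000695 ≈ 0.319.

0.319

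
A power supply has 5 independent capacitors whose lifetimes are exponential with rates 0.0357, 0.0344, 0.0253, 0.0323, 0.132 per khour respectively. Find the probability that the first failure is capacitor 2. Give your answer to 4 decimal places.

0.1325

The time to first failure is exponential with rate Σλ = 0.0357 + 0.0344 + 0.0253 + 0.0323 + 0.132 = 0.2597.
P(capacitor 2 first) = λ_2/Σλ = 0.0344/0.2597 ≈ 0.1325.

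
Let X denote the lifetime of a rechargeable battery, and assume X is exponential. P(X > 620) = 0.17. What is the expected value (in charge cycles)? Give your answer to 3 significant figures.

e^(−λ·620) = 0.17 ⇒ λ = −ln(0.17)/620 = 0.00285799.
Mean = 1/λ = 349.896 charge cycles.

350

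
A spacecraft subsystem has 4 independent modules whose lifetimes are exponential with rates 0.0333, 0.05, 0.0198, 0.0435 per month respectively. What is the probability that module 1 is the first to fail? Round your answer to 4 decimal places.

0.2271

The time to first failure is exponential with rate Σλ = 0.0333 + 0.05 + 0.0198 + 0.0435 = 0.1466.
P(module 1 first) = λ_1/Σλ = 0.0333/0.1466 ≈ 0.2271.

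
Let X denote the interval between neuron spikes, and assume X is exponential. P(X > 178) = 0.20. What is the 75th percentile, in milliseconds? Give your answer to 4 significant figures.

e^(−λ·178) = 0.20 ⇒ λ = −ln(0.20)/178 = 0.00904179.
75th percentile: 1 − e^(−λt) = 0.75, t = −ln(0.25)/λ = 153.321 milliseconds.

153.3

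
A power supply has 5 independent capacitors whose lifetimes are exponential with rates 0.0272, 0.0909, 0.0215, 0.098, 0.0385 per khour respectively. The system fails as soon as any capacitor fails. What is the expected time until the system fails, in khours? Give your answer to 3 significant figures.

3.62

The time to first failure is exponential with rate Σλ = 0.0272 + 0.0909 + 0.0215 + 0.098 + 0.0385 = 0.2761.
E[min] = 1/Σλ = 1/0.2761 = 3.62188 khours.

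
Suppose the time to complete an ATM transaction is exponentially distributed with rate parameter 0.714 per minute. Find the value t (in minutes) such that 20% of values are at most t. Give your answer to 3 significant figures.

Set 1 − e^(−λt) = 0.2, so t = −ln(0.8)/λ = 0.22314/0.714 ≈ 0.312526 minutes.

0.313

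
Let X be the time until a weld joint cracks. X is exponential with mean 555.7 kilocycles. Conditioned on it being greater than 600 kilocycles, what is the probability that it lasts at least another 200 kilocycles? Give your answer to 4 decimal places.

0.6977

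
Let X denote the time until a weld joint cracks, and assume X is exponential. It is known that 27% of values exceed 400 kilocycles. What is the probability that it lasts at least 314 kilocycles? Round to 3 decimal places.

0.358

e^(−λ·400) = 0.27 ⇒ λ = −ln(0.27)/400 = 0.00327333.
P(X > 314) = e^(−0.00327333·314) = e^(−1.0278) ≈ 0.358.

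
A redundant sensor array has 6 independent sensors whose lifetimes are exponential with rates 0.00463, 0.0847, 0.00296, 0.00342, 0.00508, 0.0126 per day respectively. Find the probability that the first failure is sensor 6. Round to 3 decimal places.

The time to first failure is exponential with rate Σλ = 0.00463 + 0.0847 + 0.00296 + 0.00342 + 0.00508 + 0.0126 = 0.11339.
P(sensor 6 first) = λ_6/Σλ = 0.0126/0.11339 ≈ 0.111.

0.111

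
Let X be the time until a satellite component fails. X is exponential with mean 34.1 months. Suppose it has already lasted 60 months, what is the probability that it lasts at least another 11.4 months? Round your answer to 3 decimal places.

0.716

The rate is λ = 1/34.1 = 0.0293255 per month.
By the memoryless property, P(X > 60+11.4 | X > 60) = P(X > 11.4).
P(X > 11.4) = e^(−0.33431) ≈ 0.716.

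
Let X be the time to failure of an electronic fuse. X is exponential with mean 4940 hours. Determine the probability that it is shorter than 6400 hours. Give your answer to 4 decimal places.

0.7263

The rate is λ = 1/4940 = 0.000202429 per hour.
P(X ≤ 6400) = 1 − e^(−λ·6400) = 1 − e^(−1.2955) ≈ 0.7263.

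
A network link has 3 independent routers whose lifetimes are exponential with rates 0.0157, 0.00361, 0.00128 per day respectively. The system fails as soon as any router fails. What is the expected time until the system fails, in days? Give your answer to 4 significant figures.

48.57

The time to first failure is exponential with rate Σλ = 0.0157 + 0.00361 + 0.00128 = 0.02059.
E[min] = 1/Σλ = 1/0.02059 = 48.5673 days.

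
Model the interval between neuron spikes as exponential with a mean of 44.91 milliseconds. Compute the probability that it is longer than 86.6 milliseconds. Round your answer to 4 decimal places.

The rate is λ = 1/44.91 = 0.0222668 per millisecond.
P(X > 86.6) = e^(−λ·86.6) = e^(−1.9283) ≈ 0.1454.

0.1454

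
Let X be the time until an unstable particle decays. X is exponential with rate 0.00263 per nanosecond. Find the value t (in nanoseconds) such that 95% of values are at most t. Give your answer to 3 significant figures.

1140

Set 1 − e^(−λt) = 0.95, so t = −ln(0.05)/λ = 2.9957/0.00263 ≈ 1139.06 nanoseconds.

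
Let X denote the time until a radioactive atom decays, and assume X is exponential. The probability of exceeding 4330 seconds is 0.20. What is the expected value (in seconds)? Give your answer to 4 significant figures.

2690

e^(−λ·4330) = 0.20 ⇒ λ = −ln(0.20)/4330 = 0.000371695.
Mean = 1/λ = 2690.38 seconds.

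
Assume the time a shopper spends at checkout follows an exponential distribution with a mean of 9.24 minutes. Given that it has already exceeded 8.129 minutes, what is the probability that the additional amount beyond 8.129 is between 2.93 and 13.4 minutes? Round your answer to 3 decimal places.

0.494

The rate is λ = 1/9.24 = 0.108225 per minute.
Memoryless: the residual past 8.129 is again Exp(λ).
P(2.93 < residual < 13.4) = e^(−λ·2.93) − e^(−λ·13.4) = 0.72826 − 0.23452 ≈ 0.494.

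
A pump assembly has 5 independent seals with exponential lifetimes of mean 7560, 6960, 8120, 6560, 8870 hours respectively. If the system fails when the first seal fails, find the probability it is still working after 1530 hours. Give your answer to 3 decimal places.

0.362

The first failure time is exponential with rate Σλ_i = 1/7560 + 1/6960 + 1/8120 + 1/6560 + 1/8870 = 0.000664285 per hour.
P(min > 1530) = e^(−0.000664285·1530) = e^(−1.0164) ≈ 0.362.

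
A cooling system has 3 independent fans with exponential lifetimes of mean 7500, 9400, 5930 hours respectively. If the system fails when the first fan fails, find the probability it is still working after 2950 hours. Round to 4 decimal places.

0.2998

The first failure time is exponential with rate Σλ_i = 1/7500 + 1/9400 + 1/5930 = 0.00040835 per hour.
P(min > 2950) = e^(−0.00040835·2950) = e^(−1.2046) ≈ 0.2998.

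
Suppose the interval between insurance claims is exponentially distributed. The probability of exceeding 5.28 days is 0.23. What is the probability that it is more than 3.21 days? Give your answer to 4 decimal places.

0.4092

e^(−λ·5.28) = 0.23 ⇒ λ = −ln(0.23)/5.28 = 0.278348.
P(X > 3.21) = e^(−0.278348·3.21) = e^(−0.8935) ≈ 0.4092.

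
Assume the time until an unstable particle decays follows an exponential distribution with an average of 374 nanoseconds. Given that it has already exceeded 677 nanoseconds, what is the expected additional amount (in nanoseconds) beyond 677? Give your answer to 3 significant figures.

374

The rate is λ = 1/374 = 0.0026738 per nanosecond.
By memorylessness, the remaining amount past any threshold is again Exp(λ) with mean 1/λ = 374 nanoseconds.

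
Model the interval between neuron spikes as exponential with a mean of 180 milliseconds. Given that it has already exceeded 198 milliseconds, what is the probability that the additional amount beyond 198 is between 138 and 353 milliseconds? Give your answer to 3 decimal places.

0.324

The rate is λ = 1/180 = 0.00555556 per millisecond.
Memoryless: the residual past 198 is again Exp(λ).
P(138 < residual < 353) = e^(−λ·138) − e^(−λ·353) = 0.46456 − 0.14070 ≈ 0.324.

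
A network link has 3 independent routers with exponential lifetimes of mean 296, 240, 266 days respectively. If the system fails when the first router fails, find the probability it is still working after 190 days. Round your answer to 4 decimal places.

The first failure time is exponential with rate Σλ_i = 1/296 + 1/240 + 1/266 = 0.0113044 per day.
P(min > 190) = e^(−0.0113044·190) = e^(−2.1478) ≈ 0.1167.

0.1167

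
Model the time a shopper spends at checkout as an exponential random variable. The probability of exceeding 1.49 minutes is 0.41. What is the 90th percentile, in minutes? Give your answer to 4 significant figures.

e^(−λ·1.49) = 0.41 ⇒ λ = −ln(0.41)/1.49 = 0.598388.
90th percentile: 1 − e^(−λt) = 0.9, t = −ln(0.1)/λ = 3.84798 minutes.

3.848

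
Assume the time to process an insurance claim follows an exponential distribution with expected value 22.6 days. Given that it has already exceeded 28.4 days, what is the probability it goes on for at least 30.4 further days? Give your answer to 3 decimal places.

The rate is λ = 1/22.6 = 0.0442478 per day.
The exponential is memoryless, so the remaining time is again Exp(λ): the condition X > 28.4 is irrelevant.
P(X > 30.4) = e^(−1.3451) ≈ 0.261.

0.261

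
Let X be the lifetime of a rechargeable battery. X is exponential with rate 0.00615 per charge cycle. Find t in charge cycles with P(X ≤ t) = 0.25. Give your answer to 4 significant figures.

Set 1 − e^(−λt) = 0.25, so t = −ln(0.75)/λ = 0.28768/0.00615 ≈ 46.7776 charge cycles.

46.78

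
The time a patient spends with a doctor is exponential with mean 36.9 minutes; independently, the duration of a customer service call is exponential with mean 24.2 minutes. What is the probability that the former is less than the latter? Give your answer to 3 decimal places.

λ_1 = 1/36.9 = 0.0271003, λ_2 = 1/24.2 = 0.0413223.
For independent exponentials, P(the former < the latter) = λ_1/(λ_1+λ_2) = 0.0271003/0.0684226 ≈ 0.396.

0.396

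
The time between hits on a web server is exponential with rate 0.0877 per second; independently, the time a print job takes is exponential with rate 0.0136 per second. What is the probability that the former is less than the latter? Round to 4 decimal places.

0.8657

λ_1 = 0.0877, λ_2 = 0.0136.
For independent exponentials, P(the former < the latter) = λ_1/(λ_1+λ_2) = 0.0877/0.1013 ≈ 0.8657.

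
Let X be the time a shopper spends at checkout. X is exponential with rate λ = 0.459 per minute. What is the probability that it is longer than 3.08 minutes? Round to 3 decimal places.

0.243

P(X > 3.08) = e^(−λ·3.08) = e^(−1.4137) ≈ 0.243.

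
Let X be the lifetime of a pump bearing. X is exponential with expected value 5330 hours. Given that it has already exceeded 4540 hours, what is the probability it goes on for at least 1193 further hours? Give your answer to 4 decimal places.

0.7995

The rate is λ = 1/5330 = 0.000187617 per hour.
P(X > s+t | X > s) = e^(−λ(s+t))/e^(−λs) = e^(−λt), independent of s = 4540.
P(X > 1193) = e^(−0.22383) ≈ 0.7995.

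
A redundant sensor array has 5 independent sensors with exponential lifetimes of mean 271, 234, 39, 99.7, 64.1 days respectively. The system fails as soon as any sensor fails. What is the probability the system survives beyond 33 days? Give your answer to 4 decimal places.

The first failure time is exponential with rate Σλ_i = 1/271 + 1/234 + 1/39 + 1/99.7 + 1/64.1 = 0.0592353 per day.
P(min > 33) = e^(−0.0592353·33) = e^(−1.9548) ≈ 0.1416.

0.1416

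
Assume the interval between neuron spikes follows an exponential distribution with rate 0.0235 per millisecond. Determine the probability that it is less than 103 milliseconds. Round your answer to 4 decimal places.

P(X ≤ 103) = 1 − e^(−λ·103) = 1 − e^(−2.4205) ≈ 0.9111.

0.9111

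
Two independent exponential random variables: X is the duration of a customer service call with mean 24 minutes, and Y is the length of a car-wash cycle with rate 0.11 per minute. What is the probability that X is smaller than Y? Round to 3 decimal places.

λ_1 = 1/24 = 0.0416667, λ_2 = 0.11.
For independent exponentials, P(X < Y) = λ_1/(λ_1+λ_2) = 0.0416667/0.151667 ≈ 0.275.

0.275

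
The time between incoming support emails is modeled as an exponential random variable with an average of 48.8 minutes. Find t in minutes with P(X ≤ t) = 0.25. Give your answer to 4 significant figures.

14.04

The rate is λ = 1/48.8 = 0.0204918 per minute.
Set 1 − e^(−λt) = 0.25, so t = −ln(0.75)/λ = 0.28768/0.0204918 ≈ 14.0389 minutes.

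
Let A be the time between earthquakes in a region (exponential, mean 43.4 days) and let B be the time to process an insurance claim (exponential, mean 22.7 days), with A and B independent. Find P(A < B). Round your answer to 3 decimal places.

λ_1 = 1/43.4 = 0.0230415, λ_2 = 1/22.7 = 0.0440529.
For independent exponentials, P(A < B) = λ_1/(λ_1+λ_2) = 0.0230415/0.0670943 ≈ 0.343.

0.343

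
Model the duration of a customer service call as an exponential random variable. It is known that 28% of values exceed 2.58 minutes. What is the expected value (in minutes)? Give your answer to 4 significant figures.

2.027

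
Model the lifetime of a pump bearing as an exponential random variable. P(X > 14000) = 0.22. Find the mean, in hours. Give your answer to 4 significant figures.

e^(−λ·14000) = 0.22 ⇒ λ = −ln(0.22)/14000 = 0.000108152.
Mean = 1/λ = 9246.25 hours.

9246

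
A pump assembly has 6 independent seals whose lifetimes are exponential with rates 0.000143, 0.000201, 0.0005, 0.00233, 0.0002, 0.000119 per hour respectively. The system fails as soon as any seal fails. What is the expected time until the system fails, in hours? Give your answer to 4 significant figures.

286.3

The time to first failure is exponential with rate Σλ = 0.000143 + 0.000201 + 0.0005 + 0.00233 + 0.0002 + 0.000119 = 0.003493.
E[min] = 1/Σλ = 1/0.003493 = 286.287 hours.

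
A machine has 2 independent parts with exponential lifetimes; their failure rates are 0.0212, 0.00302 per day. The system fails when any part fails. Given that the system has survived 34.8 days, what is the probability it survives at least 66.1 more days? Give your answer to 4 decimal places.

Time to first failure ~ Exp(Σλ) with Σλ = 0.02422.
By memorylessness, P(T > 34.8+66.1 | T > 34.8) = P(T > 66.1) = e^(−0.02422·66.1) ≈ 0.2017.

0.2017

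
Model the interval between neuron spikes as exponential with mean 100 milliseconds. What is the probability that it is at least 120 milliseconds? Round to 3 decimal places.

0.301

The rate is λ = 1/100 = 0.01 per millisecond.
P(X > 120) = e^(−λ·120) = e^(−1.2) ≈ 0.301.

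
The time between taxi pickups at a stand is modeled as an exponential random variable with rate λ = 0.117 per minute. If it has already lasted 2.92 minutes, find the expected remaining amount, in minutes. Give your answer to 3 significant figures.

By memorylessness, the remaining amount past any threshold is again Exp(λ) with mean 1/λ = 8.54701 minutes.

8.55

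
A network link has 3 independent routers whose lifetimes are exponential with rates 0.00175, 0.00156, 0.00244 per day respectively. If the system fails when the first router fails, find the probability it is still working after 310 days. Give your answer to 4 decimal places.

The time to first failure is exponential with rate Σλ = 0.00175 + 0.00156 + 0.00244 = 0.00575.
P(min > 310) = e^(−0.00575·310) = e^(−1.7825) ≈ 0.1682.

0.1682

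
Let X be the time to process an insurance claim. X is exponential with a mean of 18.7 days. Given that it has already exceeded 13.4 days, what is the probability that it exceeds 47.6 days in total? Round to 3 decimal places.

0.161

The rate is λ = 1/18.7 = 0.0534759 per day.
P(X > s+t | X > s) = e^(−λ(s+t))/e^(−λs) = e^(−λt), independent of s = 13.4.
P(X > 34.2) = e^(−1.8289) ≈ 0.161.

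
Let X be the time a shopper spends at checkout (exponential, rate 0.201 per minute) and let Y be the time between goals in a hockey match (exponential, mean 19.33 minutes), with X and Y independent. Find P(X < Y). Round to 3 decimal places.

0.795

λ_1 = 0.201, λ_2 = 1/19.33 = 0.0517331.
For independent exponentials, P(X < Y) = λ_1/(λ_1+λ_2) = 0.201/0.252733 ≈ 0.795.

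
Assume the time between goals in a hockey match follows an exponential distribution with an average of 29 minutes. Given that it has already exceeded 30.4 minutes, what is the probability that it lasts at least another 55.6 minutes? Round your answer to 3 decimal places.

The rate is λ = 1/29 = 0.0344828 per minute.
By the memoryless property, P(X > 30.4+55.6 | X > 30.4) = P(X > 55.6).
P(X > 55.6) = e^(−1.9172) ≈ 0.147.

0.147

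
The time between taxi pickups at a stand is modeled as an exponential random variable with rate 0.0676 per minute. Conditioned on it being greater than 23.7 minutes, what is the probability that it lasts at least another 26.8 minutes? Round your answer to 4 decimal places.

The exponential is memoryless, so the remaining time is again Exp(λ): the condition X > 23.7 is irrelevant.
P(X > 26.8) = e^(−1.8117) ≈ 0.1634.

0.1634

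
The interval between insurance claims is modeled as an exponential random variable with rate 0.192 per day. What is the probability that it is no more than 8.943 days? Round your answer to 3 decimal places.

0.820

P(X ≤ 8.943) = 1 − e^(−λ·8.943) = 1 − e^(−1.7171) ≈ 0.820.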